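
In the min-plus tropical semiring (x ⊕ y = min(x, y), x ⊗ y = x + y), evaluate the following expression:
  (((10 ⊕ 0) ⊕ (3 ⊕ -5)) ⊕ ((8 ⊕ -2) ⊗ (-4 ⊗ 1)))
(((10 ⊕ 0) ⊕ (3 ⊕ -5)) ⊕ ((8 ⊕ -2) ⊗ (-4 ⊗ 1))) = -5

Expand innermost to outermost. Recall ⊕ takes the minimum of its arguments and ⊗ takes their sum. Working out the expression (((10 ⊕ 0) ⊕ (3 ⊕ -5)) ⊕ ((8 ⊕ -2) ⊗ (-4 ⊗ 1))) gives -5.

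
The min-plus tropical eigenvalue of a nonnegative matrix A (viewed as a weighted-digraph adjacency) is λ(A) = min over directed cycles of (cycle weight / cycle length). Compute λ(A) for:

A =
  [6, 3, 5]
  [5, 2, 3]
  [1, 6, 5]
λ(A) = 2

Enumerate directed cycles and compute their means (weight / length). Sample:
  cycle 0 → 0: weight = 6, length = 1, mean = 6/1 ≈ 6.000
  cycle 1 → 1: weight = 2, length = 1, mean = 2/1 ≈ 2.000
  cycle 2 → 2: weight = 5, length = 1, mean = 5/1 ≈ 5.000
  cycle 0 → 1 → 0: weight = 8, length = 2, mean = 8/2 ≈ 4.000
  cycle 0 → 2 → 0: weight = 6, length = 2, mean = 6/2 ≈ 3.000
  cycle 1 → 0 → 1: weight = 8, length = 2, mean = 8/2 ≈ 4.000
Minimum mean = 2.000, attained e.g. along the cycle 1 → 1 with weight 2 and length 1. So λ(A) = 2/1 = 2.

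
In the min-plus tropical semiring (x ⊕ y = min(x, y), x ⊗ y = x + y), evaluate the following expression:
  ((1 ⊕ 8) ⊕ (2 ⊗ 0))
((1 ⊕ 8) ⊕ (2 ⊗ 0)) = 1

Expand innermost to outermost. Recall ⊕ takes the minimum of its arguments and ⊗ takes their sum. Working out the expression ((1 ⊕ 8) ⊕ (2 ⊗ 0)) gives 1.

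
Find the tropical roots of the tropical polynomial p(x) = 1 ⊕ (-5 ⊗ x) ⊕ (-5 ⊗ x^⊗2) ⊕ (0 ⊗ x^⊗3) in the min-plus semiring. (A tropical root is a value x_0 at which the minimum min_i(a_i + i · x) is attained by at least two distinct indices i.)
Roots: {-5, 0, 6}

Each tropical root is a break point of the lower envelope of the lines y = a_i + i · x (there are 4 lines, with slopes 0, 1, ..., 3). Only the lines that attain the minimum somewhere contribute to roots; other lines are dominated. Here the surviving (envelope) indices are i = 3, i = 2, i = 1, i = 0.
Intersections between consecutive envelope lines give the roots: for adjacent envelope indices i < j the intersection is x = (a_i − a_j) / (j − i). Reading off the sorted break points: {-5, 0, 6}.
Verification: at each break x_0, at least two indices attain the minimum of min_i(a_i + i · x_0).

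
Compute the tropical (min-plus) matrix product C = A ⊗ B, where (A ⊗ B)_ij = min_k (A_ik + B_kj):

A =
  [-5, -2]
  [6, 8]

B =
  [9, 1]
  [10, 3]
A ⊗ B =
  [4, -4]
  [15, 7]

Apply the min-plus product entry-by-entry:
  C[0][0] = min over k of (A[0][0] + B[0][0] = -5 + 9 = 4, A[0][1] + B[1][0] = -2 + 10 = 8) = 4 (attained at k = 0)
  C[0][1] = min over k of (A[0][0] + B[0][1] = -5 + 1 = -4, A[0][1] + B[1][1] = -2 + 3 = 1) = -4 (attained at k = 0)
  C[1][0] = min over k of (A[1][0] + B[0][0] = 6 + 9 = 15, A[1][1] + B[1][0] = 8 + 10 = 18) = 15 (attained at k = 0)
  C[1][1] = min over k of (A[1][0] + B[0][1] = 6 + 1 = 7, A[1][1] + B[1][1] = 8 + 3 = 11) = 7 (attained at k = 0)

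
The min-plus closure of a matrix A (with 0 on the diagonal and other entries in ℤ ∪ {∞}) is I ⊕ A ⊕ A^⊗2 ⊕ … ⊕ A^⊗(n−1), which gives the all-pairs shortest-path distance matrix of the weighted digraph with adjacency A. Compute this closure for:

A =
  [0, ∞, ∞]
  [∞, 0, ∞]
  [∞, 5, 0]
Closure =
  [0, ∞, ∞]
  [∞, 0, ∞]
  [∞, 5, 0]

This is the Floyd-Warshall all-pairs shortest-path computation. For each intermediate vertex k = 0, 1, …, 2, update dist[i][j] ← min(dist[i][j], dist[i][k] + dist[k][j]). The final matrix gives, for each (i, j), the minimum total weight of any directed path from i to j (possibly empty when i = j).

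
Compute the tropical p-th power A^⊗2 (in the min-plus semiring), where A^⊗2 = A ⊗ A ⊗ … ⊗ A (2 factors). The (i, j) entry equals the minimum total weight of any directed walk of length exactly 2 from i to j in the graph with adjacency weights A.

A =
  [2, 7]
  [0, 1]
A^⊗2 =
  [4, 8]
  [1, 2]

Each entry (A^⊗2)_ij equals the minimum over all length-2 walks i = v_0 → v_1 → … → v_2 = j of Σ_t A[v_t][v_{t+1}]. For example, for (i, j) = (0, 1) we minimise over 2 possible intermediate vertex sequences; the minimum is 8, attained along the walk 0 → 1 → 1.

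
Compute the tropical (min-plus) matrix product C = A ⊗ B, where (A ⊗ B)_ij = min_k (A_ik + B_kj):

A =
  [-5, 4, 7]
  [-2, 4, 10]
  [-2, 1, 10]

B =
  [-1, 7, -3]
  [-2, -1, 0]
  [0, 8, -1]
A ⊗ B =
  [-6, 2, -8]
  [-3, 3, -5]
  [-3, 0, -5]

Apply the min-plus product entry-by-entry:
  C[0][0] = min over k of (A[0][0] + B[0][0] = -5 + -1 = -6, A[0][1] + B[1][0] = 4 + -2 = 2, A[0][2] + B[2][0] = 7 + 0 = 7) = -6 (attained at k = 0)
  C[0][1] = min over k of (A[0][0] + B[0][1] = -5 + 7 = 2, A[0][1] + B[1][1] = 4 + -1 = 3, A[0][2] + B[2][1] = 7 + 8 = 15) = 2 (attained at k = 0)
  C[0][2] = min over k of (A[0][0] + B[0][2] = -5 + -3 = -8, A[0][1] + B[1][2] = 4 + 0 = 4, A[0][2] + B[2][2] = 7 + -1 = 6) = -8 (attained at k = 0)
  C[1][0] = min over k of (A[1][0] + B[0][0] = -2 + -1 = -3, A[1][1] + B[1][0] = 4 + -2 = 2, A[1][2] + B[2][0] = 10 + 0 = 10) = -3 (attained at k = 0)
  C[1][1] = min over k of (A[1][0] + B[0][1] = -2 + 7 = 5, A[1][1] + B[1][1] = 4 + -1 = 3, A[1][2] + B[2][1] = 10 + 8 = 18) = 3 (attained at k = 1)
  C[1][2] = min over k of (A[1][0] + B[0][2] = -2 + -3 = -5, A[1][1] + B[1][2] = 4 + 0 = 4, A[1][2] + B[2][2] = 10 + -1 = 9) = -5 (attained at k = 0)
  C[2][0] = min over k of (A[2][0] + B[0][0] = -2 + -1 = -3, A[2][1] + B[1][0] = 1 + -2 = -1, A[2][2] + B[2][0] = 10 + 0 = 10) = -3 (attained at k = 0)
  C[2][1] = min over k of (A[2][0] + B[0][1] = -2 + 7 = 5, A[2][1] + B[1][1] = 1 + -1 = 0, A[2][2] + B[2][1] = 10 + 8 = 18) = 0 (attained at k = 1)
  C[2][2] = min over k of (A[2][0] + B[0][2] = -2 + -3 = -5, A[2][1] + B[1][2] = 1 + 0 = 1, A[2][2] + B[2][2] = 10 + -1 = 9) = -5 (attained at k = 0)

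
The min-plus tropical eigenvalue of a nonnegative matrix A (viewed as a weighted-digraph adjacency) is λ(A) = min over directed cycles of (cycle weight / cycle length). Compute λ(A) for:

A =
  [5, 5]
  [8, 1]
λ(A) = 1

Enumerate directed cycles and compute their means (weight / length). Sample:
  cycle 0 → 0: weight = 5, length = 1, mean = 5/1 ≈ 5.000
  cycle 1 → 1: weight = 1, length = 1, mean = 1/1 ≈ 1.000
  cycle 0 → 1 → 0: weight = 13, length = 2, mean = 13/2 ≈ 6.500
  cycle 1 → 0 → 1: weight = 13, length = 2, mean = 13/2 ≈ 6.500
Minimum mean = 1.000, attained e.g. along the cycle 1 → 1 with weight 1 and length 1. So λ(A) = 1/1 = 1.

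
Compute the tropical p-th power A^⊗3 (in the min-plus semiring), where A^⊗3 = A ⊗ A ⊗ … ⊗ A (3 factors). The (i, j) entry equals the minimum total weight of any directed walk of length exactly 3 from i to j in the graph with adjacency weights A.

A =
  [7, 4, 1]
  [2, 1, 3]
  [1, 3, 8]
A^⊗3 =
  [6, 5, 3]
  [4, 3, 4]
  [3, 5, 6]

Each entry (A^⊗3)_ij equals the minimum over all length-3 walks i = v_0 → v_1 → … → v_3 = j of Σ_t A[v_t][v_{t+1}]. For example, for (i, j) = (0, 2) we minimise over 9 possible intermediate vertex sequences; the minimum is 3, attained along the walk 0 → 2 → 0 → 2.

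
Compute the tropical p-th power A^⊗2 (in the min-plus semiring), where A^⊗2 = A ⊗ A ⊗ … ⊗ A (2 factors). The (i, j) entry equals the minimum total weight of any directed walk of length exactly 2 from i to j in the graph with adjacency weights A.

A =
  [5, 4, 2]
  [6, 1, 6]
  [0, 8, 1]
A^⊗2 =
  [2, 5, 3]
  [6, 2, 7]
  [1, 4, 2]

Each entry (A^⊗2)_ij equals the minimum over all length-2 walks i = v_0 → v_1 → … → v_2 = j of Σ_t A[v_t][v_{t+1}]. For example, for (i, j) = (0, 2) we minimise over 3 possible intermediate vertex sequences; the minimum is 3, attained along the walk 0 → 2 → 2.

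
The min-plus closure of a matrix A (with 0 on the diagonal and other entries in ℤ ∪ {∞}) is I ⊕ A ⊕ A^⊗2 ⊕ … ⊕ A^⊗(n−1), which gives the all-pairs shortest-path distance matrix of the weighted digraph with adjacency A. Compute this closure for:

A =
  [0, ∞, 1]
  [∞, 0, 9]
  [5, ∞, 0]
Closure =
  [0, ∞, 1]
  [14, 0, 9]
  [5, ∞, 0]

This is the Floyd-Warshall all-pairs shortest-path computation. For each intermediate vertex k = 0, 1, …, 2, update dist[i][j] ← min(dist[i][j], dist[i][k] + dist[k][j]). The final matrix gives, for each (i, j), the minimum total weight of any directed path from i to j (possibly empty when i = j).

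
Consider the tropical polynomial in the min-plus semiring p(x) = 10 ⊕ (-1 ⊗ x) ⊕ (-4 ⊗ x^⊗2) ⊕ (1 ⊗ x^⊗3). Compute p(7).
p(7) = 6

A tropical monomial a ⊗ x^⊗i evaluates to a + i · x. Evaluating each term at x = 7:
  Term 0 contributes 10 + 0 · 7 = 10
  Term 1 contributes -1 + 1 · 7 = 6
  Term 2 contributes -4 + 2 · 7 = 10
  Term 3 contributes 1 + 3 · 7 = 22
p(7) = ⊕ of these = min[10, 6, 10, 22] = 6.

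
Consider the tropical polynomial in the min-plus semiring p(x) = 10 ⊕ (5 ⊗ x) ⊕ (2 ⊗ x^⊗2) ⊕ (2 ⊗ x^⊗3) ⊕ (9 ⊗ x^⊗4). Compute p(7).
p(7) = 10

A tropical monomial a ⊗ x^⊗i evaluates to a + i · x. Evaluating each term at x = 7:
  Term 0 contributes 10 + 0 · 7 = 10
  Term 1 contributes 5 + 1 · 7 = 12
  Term 2 contributes 2 + 2 · 7 = 16
  Term 3 contributes 2 + 3 · 7 = 23
  Term 4 contributes 9 + 4 · 7 = 37
p(7) = ⊕ of these = min[10, 12, 16, 23, 37] = 10.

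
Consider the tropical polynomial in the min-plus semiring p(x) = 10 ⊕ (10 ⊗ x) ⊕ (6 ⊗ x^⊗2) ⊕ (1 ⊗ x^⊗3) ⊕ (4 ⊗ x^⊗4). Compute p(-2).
p(-2) = -5

A tropical monomial a ⊗ x^⊗i evaluates to a + i · x. Evaluating each term at x = -2:
  Term 0 contributes 10 + 0 · -2 = 10
  Term 1 contributes 10 + 1 · -2 = 8
  Term 2 contributes 6 + 2 · -2 = 2
  Term 3 contributes 1 + 3 · -2 = -5
  Term 4 contributes 4 + 4 · -2 = -4
p(-2) = ⊕ of these = min[10, 8, 2, -5, -4] = -5.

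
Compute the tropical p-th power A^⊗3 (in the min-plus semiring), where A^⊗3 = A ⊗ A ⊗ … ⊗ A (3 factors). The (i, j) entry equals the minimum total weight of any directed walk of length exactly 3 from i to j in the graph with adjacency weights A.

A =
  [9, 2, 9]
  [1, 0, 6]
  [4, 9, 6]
A^⊗3 =
  [3, 2, 8]
  [1, 0, 6]
  [7, 6, 12]

Each entry (A^⊗3)_ij equals the minimum over all length-3 walks i = v_0 → v_1 → … → v_3 = j of Σ_t A[v_t][v_{t+1}]. For example, for (i, j) = (0, 2) we minimise over 9 possible intermediate vertex sequences; the minimum is 8, attained along the walk 0 → 1 → 1 → 2.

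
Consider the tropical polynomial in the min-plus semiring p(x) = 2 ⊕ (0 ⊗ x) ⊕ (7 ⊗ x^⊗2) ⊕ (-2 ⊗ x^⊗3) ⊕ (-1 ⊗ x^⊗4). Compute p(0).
p(0) = -2

A tropical monomial a ⊗ x^⊗i evaluates to a + i · x. Evaluating each term at x = 0:
  Term 0 contributes 2 + 0 · 0 = 2
  Term 1 contributes 0 + 1 · 0 = 0
  Term 2 contributes 7 + 2 · 0 = 7
  Term 3 contributes -2 + 3 · 0 = -2
  Term 4 contributes -1 + 4 · 0 = -1
p(0) = ⊕ of these = min[2, 0, 7, -2, -1] = -2.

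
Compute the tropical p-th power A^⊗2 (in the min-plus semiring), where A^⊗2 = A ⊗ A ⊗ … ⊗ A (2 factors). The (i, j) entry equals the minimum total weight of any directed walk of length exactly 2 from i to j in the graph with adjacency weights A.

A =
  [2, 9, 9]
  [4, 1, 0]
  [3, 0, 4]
A^⊗2 =
  [4, 9, 9]
  [3, 0, 1]
  [4, 1, 0]

Each entry (A^⊗2)_ij equals the minimum over all length-2 walks i = v_0 → v_1 → … → v_2 = j of Σ_t A[v_t][v_{t+1}]. For example, for (i, j) = (0, 2) we minimise over 3 possible intermediate vertex sequences; the minimum is 9, attained along the walk 0 → 1 → 2.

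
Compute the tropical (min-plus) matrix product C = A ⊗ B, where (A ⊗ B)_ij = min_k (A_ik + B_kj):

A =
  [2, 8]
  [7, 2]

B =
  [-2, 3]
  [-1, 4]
A ⊗ B =
  [0, 5]
  [1, 6]

Apply the min-plus product entry-by-entry:
  C[0][0] = min over k of (A[0][0] + B[0][0] = 2 + -2 = 0, A[0][1] + B[1][0] = 8 + -1 = 7) = 0 (attained at k = 0)
  C[0][1] = min over k of (A[0][0] + B[0][1] = 2 + 3 = 5, A[0][1] + B[1][1] = 8 + 4 = 12) = 5 (attained at k = 0)
  C[1][0] = min over k of (A[1][0] + B[0][0] = 7 + -2 = 5, A[1][1] + B[1][0] = 2 + -1 = 1) = 1 (attained at k = 1)
  C[1][1] = min over k of (A[1][0] + B[0][1] = 7 + 3 = 10, A[1][1] + B[1][1] = 2 + 4 = 6) = 6 (attained at k = 1)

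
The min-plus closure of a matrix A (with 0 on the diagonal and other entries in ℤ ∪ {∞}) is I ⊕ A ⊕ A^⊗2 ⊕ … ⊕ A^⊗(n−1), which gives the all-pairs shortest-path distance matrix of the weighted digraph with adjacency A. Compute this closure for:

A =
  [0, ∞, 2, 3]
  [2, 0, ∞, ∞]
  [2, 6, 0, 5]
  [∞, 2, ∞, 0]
Closure =
  [0, 5, 2, 3]
  [2, 0, 4, 5]
  [2, 6, 0, 5]
  [4, 2, 6, 0]

This is the Floyd-Warshall all-pairs shortest-path computation. For each intermediate vertex k = 0, 1, …, 3, update dist[i][j] ← min(dist[i][j], dist[i][k] + dist[k][j]). The final matrix gives, for each (i, j), the minimum total weight of any directed path from i to j (possibly empty when i = j).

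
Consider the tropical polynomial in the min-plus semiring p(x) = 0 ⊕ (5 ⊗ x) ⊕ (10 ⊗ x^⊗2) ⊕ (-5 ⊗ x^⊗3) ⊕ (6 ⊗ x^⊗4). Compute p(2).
p(2) = 0

A tropical monomial a ⊗ x^⊗i evaluates to a + i · x. Evaluating each term at x = 2:
  Term 0 contributes 0 + 0 · 2 = 0
  Term 1 contributes 5 + 1 · 2 = 7
  Term 2 contributes 10 + 2 · 2 = 14
  Term 3 contributes -5 + 3 · 2 = 1
  Term 4 contributes 6 + 4 · 2 = 14
p(2) = ⊕ of these = min[0, 7, 14, 1, 14] = 0.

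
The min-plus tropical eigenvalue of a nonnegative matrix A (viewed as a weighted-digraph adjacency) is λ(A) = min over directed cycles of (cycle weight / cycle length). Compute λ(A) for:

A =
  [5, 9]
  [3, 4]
λ(A) = 4

Enumerate directed cycles and compute their means (weight / length). Sample:
  cycle 0 → 0: weight = 5, length = 1, mean = 5/1 ≈ 5.000
  cycle 1 → 1: weight = 4, length = 1, mean = 4/1 ≈ 4.000
  cycle 0 → 1 → 0: weight = 12, length = 2, mean = 12/2 ≈ 6.000
  cycle 1 → 0 → 1: weight = 12, length = 2, mean = 12/2 ≈ 6.000
Minimum mean = 4.000, attained e.g. along the cycle 1 → 1 with weight 4 and length 1. So λ(A) = 4/1 = 4.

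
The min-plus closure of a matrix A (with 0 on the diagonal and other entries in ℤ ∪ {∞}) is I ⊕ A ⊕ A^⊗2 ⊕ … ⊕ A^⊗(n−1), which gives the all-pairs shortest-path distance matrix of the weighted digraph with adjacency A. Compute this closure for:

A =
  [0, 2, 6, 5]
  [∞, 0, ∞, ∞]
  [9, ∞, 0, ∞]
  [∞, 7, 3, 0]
Closure =
  [0, 2, 6, 5]
  [∞, 0, ∞, ∞]
  [9, 11, 0, 14]
  [12, 7, 3, 0]

This is the Floyd-Warshall all-pairs shortest-path computation. For each intermediate vertex k = 0, 1, …, 3, update dist[i][j] ← min(dist[i][j], dist[i][k] + dist[k][j]). The final matrix gives, for each (i, j), the minimum total weight of any directed path from i to j (possibly empty when i = j).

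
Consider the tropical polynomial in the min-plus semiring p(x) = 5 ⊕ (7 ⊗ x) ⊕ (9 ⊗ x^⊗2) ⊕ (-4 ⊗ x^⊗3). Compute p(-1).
p(-1) = -7

A tropical monomial a ⊗ x^⊗i evaluates to a + i · x. Evaluating each term at x = -1:
  Term 0 contributes 5 + 0 · -1 = 5
  Term 1 contributes 7 + 1 · -1 = 6
  Term 2 contributes 9 + 2 · -1 = 7
  Term 3 contributes -4 + 3 · -1 = -7
p(-1) = ⊕ of these = min[5, 6, 7, -7] = -7.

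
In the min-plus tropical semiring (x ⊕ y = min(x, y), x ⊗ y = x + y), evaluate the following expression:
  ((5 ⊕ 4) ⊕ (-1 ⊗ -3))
((5 ⊕ 4) ⊕ (-1 ⊗ -3)) = -4

Expand innermost to outermost. Recall ⊕ takes the minimum of its arguments and ⊗ takes their sum. Working out the expression ((5 ⊕ 4) ⊕ (-1 ⊗ -3)) gives -4.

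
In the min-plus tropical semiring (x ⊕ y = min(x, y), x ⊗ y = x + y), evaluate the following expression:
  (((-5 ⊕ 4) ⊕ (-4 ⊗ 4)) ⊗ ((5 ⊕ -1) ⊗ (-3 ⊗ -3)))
(((-5 ⊕ 4) ⊕ (-4 ⊗ 4)) ⊗ ((5 ⊕ -1) ⊗ (-3 ⊗ -3))) = -12

Expand innermost to outermost. Recall ⊕ takes the minimum of its arguments and ⊗ takes their sum. Working out the expression (((-5 ⊕ 4) ⊕ (-4 ⊗ 4)) ⊗ ((5 ⊕ -1) ⊗ (-3 ⊗ -3))) gives -12.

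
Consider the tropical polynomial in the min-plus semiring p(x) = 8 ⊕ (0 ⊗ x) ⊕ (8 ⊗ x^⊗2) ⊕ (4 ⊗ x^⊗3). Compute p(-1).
p(-1) = -1

A tropical monomial a ⊗ x^⊗i evaluates to a + i · x. Evaluating each term at x = -1:
  Term 0 contributes 8 + 0 · -1 = 8
  Term 1 contributes 0 + 1 · -1 = -1
  Term 2 contributes 8 + 2 · -1 = 6
  Term 3 contributes 4 + 3 · -1 = 1
p(-1) = ⊕ of these = min[8, -1, 6, 1] = -1.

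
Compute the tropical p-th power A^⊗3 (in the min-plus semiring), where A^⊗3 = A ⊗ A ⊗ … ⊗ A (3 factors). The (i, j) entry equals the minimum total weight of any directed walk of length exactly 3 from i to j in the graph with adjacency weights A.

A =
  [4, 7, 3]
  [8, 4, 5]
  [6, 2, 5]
A^⊗3 =
  [12, 9, 10]
  [15, 11, 12]
  [13, 9, 11]

Each entry (A^⊗3)_ij equals the minimum over all length-3 walks i = v_0 → v_1 → … → v_3 = j of Σ_t A[v_t][v_{t+1}]. For example, for (i, j) = (0, 2) we minimise over 9 possible intermediate vertex sequences; the minimum is 10, attained along the walk 0 → 2 → 1 → 2.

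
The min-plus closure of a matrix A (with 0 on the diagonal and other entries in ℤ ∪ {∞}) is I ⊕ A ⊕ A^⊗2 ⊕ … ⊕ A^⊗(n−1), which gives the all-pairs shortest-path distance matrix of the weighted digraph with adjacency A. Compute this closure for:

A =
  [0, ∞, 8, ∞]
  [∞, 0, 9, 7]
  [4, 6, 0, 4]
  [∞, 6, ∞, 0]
Closure =
  [0, 14, 8, 12]
  [13, 0, 9, 7]
  [4, 6, 0, 4]
  [19, 6, 15, 0]

This is the Floyd-Warshall all-pairs shortest-path computation. For each intermediate vertex k = 0, 1, …, 3, update dist[i][j] ← min(dist[i][j], dist[i][k] + dist[k][j]). The final matrix gives, for each (i, j), the minimum total weight of any directed path from i to j (possibly empty when i = j).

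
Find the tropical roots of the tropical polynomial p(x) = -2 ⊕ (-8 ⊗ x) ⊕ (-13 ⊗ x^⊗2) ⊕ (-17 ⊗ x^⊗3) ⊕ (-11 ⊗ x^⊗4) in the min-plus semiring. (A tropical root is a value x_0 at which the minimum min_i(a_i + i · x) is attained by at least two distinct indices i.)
Roots: {-6, 4, 5, 6}

Each tropical root is a break point of the lower envelope of the lines y = a_i + i · x (there are 5 lines, with slopes 0, 1, ..., 4). Only the lines that attain the minimum somewhere contribute to roots; other lines are dominated. Here the surviving (envelope) indices are i = 4, i = 3, i = 2, i = 1, i = 0.
Intersections between consecutive envelope lines give the roots: for adjacent envelope indices i < j the intersection is x = (a_i − a_j) / (j − i). Reading off the sorted break points: {-6, 4, 5, 6}.
Verification: at each break x_0, at least two indices attain the minimum of min_i(a_i + i · x_0).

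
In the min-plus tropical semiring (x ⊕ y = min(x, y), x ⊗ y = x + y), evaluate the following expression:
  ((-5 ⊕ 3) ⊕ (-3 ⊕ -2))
((-5 ⊕ 3) ⊕ (-3 ⊕ -2)) = -5

Expand innermost to outermost. Recall ⊕ takes the minimum of its arguments and ⊗ takes their sum. Working out the expression ((-5 ⊕ 3) ⊕ (-3 ⊕ -2)) gives -5.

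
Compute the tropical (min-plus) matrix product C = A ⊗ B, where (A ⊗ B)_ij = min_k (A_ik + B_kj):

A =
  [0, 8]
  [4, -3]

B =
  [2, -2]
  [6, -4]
A ⊗ B =
  [2, -2]
  [3, -7]

Apply the min-plus product entry-by-entry:
  C[0][0] = min over k of (A[0][0] + B[0][0] = 0 + 2 = 2, A[0][1] + B[1][0] = 8 + 6 = 14) = 2 (attained at k = 0)
  C[0][1] = min over k of (A[0][0] + B[0][1] = 0 + -2 = -2, A[0][1] + B[1][1] = 8 + -4 = 4) = -2 (attained at k = 0)
  C[1][0] = min over k of (A[1][0] + B[0][0] = 4 + 2 = 6, A[1][1] + B[1][0] = -3 + 6 = 3) = 3 (attained at k = 1)
  C[1][1] = min over k of (A[1][0] + B[0][1] = 4 + -2 = 2, A[1][1] + B[1][1] = -3 + -4 = -7) = -7 (attained at k = 1)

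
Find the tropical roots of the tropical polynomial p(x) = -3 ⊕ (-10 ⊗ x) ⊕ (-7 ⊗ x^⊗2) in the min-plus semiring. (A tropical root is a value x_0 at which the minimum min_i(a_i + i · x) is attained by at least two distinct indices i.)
Roots: {-3, 7}

Each tropical root is a break point of the lower envelope of the lines y = a_i + i · x (there are 3 lines, with slopes 0, 1, ..., 2). Only the lines that attain the minimum somewhere contribute to roots; other lines are dominated. Here the surviving (envelope) indices are i = 2, i = 1, i = 0.
Intersections between consecutive envelope lines give the roots: for adjacent envelope indices i < j the intersection is x = (a_i − a_j) / (j − i). Reading off the sorted break points: {-3, 7}.
Verification: at each break x_0, at least two indices attain the minimum of min_i(a_i + i · x_0).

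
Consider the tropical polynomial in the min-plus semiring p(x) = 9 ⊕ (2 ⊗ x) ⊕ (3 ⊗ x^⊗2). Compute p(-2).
p(-2) = -1

A tropical monomial a ⊗ x^⊗i evaluates to a + i · x. Evaluating each term at x = -2:
  Term 0 contributes 9 + 0 · -2 = 9
  Term 1 contributes 2 + 1 · -2 = 0
  Term 2 contributes 3 + 2 · -2 = -1
p(-2) = ⊕ of these = min[9, 0, -1] = -1.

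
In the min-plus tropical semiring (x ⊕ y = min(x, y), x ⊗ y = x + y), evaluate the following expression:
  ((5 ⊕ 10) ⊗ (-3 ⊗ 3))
((5 ⊕ 10) ⊗ (-3 ⊗ 3)) = 5

Expand innermost to outermost. Recall ⊕ takes the minimum of its arguments and ⊗ takes their sum. Working out the expression ((5 ⊕ 10) ⊗ (-3 ⊗ 3)) gives 5.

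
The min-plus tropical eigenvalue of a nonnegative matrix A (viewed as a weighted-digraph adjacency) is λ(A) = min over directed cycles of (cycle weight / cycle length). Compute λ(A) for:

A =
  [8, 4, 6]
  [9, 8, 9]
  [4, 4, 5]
λ(A) = 5

Enumerate directed cycles and compute their means (weight / length). Sample:
  cycle 0 → 0: weight = 8, length = 1, mean = 8/1 ≈ 8.000
  cycle 1 → 1: weight = 8, length = 1, mean = 8/1 ≈ 8.000
  cycle 2 → 2: weight = 5, length = 1, mean = 5/1 ≈ 5.000
  cycle 0 → 1 → 0: weight = 13, length = 2, mean = 13/2 ≈ 6.500
  cycle 0 → 2 → 0: weight = 10, length = 2, mean = 10/2 ≈ 5.000
  cycle 1 → 0 → 1: weight = 13, length = 2, mean = 13/2 ≈ 6.500
Minimum mean = 5.000, attained e.g. along the cycle 2 → 2 with weight 5 and length 1. So λ(A) = 5/1 = 5.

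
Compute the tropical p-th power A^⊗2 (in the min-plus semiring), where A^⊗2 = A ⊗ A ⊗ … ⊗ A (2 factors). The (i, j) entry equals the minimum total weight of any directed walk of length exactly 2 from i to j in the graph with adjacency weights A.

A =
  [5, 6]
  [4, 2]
A^⊗2 =
  [10, 8]
  [6, 4]

Each entry (A^⊗2)_ij equals the minimum over all length-2 walks i = v_0 → v_1 → … → v_2 = j of Σ_t A[v_t][v_{t+1}]. For example, for (i, j) = (0, 1) we minimise over 2 possible intermediate vertex sequences; the minimum is 8, attained along the walk 0 → 1 → 1.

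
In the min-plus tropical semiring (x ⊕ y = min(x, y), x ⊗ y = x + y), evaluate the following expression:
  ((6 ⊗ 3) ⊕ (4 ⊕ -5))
((6 ⊗ 3) ⊕ (4 ⊕ -5)) = -5

Expand innermost to outermost. Recall ⊕ takes the minimum of its arguments and ⊗ takes their sum. Working out the expression ((6 ⊗ 3) ⊕ (4 ⊕ -5)) gives -5.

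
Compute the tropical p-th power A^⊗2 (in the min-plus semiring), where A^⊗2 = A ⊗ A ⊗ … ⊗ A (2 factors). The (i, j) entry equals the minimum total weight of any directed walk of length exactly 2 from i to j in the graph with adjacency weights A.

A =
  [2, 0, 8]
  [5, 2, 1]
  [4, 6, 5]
A^⊗2 =
  [4, 2, 1]
  [5, 4, 3]
  [6, 4, 7]

Each entry (A^⊗2)_ij equals the minimum over all length-2 walks i = v_0 → v_1 → … → v_2 = j of Σ_t A[v_t][v_{t+1}]. For example, for (i, j) = (0, 2) we minimise over 3 possible intermediate vertex sequences; the minimum is 1, attained along the walk 0 → 1 → 2.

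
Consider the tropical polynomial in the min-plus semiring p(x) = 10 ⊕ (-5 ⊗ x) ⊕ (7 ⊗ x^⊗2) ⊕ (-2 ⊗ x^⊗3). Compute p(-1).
p(-1) = -6

A tropical monomial a ⊗ x^⊗i evaluates to a + i · x. Evaluating each term at x = -1:
  Term 0 contributes 10 + 0 · -1 = 10
  Term 1 contributes -5 + 1 · -1 = -6
  Term 2 contributes 7 + 2 · -1 = 5
  Term 3 contributes -2 + 3 · -1 = -5
p(-1) = ⊕ of these = min[10, -6, 5, -5] = -6.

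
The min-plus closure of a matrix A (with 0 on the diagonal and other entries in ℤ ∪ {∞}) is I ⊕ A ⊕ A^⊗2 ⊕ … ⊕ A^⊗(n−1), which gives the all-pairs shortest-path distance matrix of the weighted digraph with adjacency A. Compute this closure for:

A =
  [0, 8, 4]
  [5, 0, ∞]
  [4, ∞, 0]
Closure =
  [0, 8, 4]
  [5, 0, 9]
  [4, 12, 0]

This is the Floyd-Warshall all-pairs shortest-path computation. For each intermediate vertex k = 0, 1, …, 2, update dist[i][j] ← min(dist[i][j], dist[i][k] + dist[k][j]). The final matrix gives, for each (i, j), the minimum total weight of any directed path from i to j (possibly empty when i = j).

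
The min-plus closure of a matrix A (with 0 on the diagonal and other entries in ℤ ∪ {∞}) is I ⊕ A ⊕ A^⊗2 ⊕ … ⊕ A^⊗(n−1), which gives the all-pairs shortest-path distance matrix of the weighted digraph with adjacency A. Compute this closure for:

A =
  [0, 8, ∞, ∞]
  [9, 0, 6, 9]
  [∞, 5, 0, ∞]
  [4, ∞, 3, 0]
Closure =
  [0, 8, 14, 17]
  [9, 0, 6, 9]
  [14, 5, 0, 14]
  [4, 8, 3, 0]

This is the Floyd-Warshall all-pairs shortest-path computation. For each intermediate vertex k = 0, 1, …, 3, update dist[i][j] ← min(dist[i][j], dist[i][k] + dist[k][j]). The final matrix gives, for each (i, j), the minimum total weight of any directed path from i to j (possibly empty when i = j).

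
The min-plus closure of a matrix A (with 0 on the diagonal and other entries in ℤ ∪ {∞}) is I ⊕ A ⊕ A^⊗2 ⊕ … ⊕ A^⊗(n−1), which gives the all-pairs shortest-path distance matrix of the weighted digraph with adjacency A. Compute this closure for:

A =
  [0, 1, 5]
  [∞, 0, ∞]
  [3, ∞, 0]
Closure =
  [0, 1, 5]
  [∞, 0, ∞]
  [3, 4, 0]

This is the Floyd-Warshall all-pairs shortest-path computation. For each intermediate vertex k = 0, 1, …, 2, update dist[i][j] ← min(dist[i][j], dist[i][k] + dist[k][j]). The final matrix gives, for each (i, j), the minimum total weight of any directed path from i to j (possibly empty when i = j).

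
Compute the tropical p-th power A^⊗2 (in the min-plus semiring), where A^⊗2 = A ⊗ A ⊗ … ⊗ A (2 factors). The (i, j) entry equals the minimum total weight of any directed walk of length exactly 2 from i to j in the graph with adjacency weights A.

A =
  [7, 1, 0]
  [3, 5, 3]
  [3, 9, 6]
A^⊗2 =
  [3, 6, 4]
  [6, 4, 3]
  [9, 4, 3]

Each entry (A^⊗2)_ij equals the minimum over all length-2 walks i = v_0 → v_1 → … → v_2 = j of Σ_t A[v_t][v_{t+1}]. For example, for (i, j) = (0, 2) we minimise over 3 possible intermediate vertex sequences; the minimum is 4, attained along the walk 0 → 1 → 2.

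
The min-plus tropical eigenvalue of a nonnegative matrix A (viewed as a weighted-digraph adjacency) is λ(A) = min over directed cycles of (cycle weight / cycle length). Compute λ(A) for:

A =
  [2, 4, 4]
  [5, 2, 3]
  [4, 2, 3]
λ(A) = 2

Enumerate directed cycles and compute their means (weight / length). Sample:
  cycle 0 → 0: weight = 2, length = 1, mean = 2/1 ≈ 2.000
  cycle 1 → 1: weight = 2, length = 1, mean = 2/1 ≈ 2.000
  cycle 2 → 2: weight = 3, length = 1, mean = 3/1 ≈ 3.000
  cycle 0 → 1 → 0: weight = 9, length = 2, mean = 9/2 ≈ 4.500
  cycle 0 → 2 → 0: weight = 8, length = 2, mean = 8/2 ≈ 4.000
  cycle 1 → 0 → 1: weight = 9, length = 2, mean = 9/2 ≈ 4.500
Minimum mean = 2.000, attained e.g. along the cycle 0 → 0 with weight 2 and length 1. So λ(A) = 2/1 = 2.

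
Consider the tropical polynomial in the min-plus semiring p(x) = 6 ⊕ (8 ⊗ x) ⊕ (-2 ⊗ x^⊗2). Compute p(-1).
p(-1) = -4

A tropical monomial a ⊗ x^⊗i evaluates to a + i · x. Evaluating each term at x = -1:
  Term 0 contributes 6 + 0 · -1 = 6
  Term 1 contributes 8 + 1 · -1 = 7
  Term 2 contributes -2 + 2 · -1 = -4
p(-1) = ⊕ of these = min[6, 7, -4] = -4.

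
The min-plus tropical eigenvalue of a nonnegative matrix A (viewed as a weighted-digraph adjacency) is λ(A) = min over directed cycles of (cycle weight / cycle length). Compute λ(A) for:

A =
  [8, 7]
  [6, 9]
λ(A) = 13/2

Enumerate directed cycles and compute their means (weight / length). Sample:
  cycle 0 → 0: weight = 8, length = 1, mean = 8/1 ≈ 8.000
  cycle 1 → 1: weight = 9, length = 1, mean = 9/1 ≈ 9.000
  cycle 0 → 1 → 0: weight = 13, length = 2, mean = 13/2 ≈ 6.500
  cycle 1 → 0 → 1: weight = 13, length = 2, mean = 13/2 ≈ 6.500
Minimum mean = 6.500, attained e.g. along the cycle 0 → 1 → 0 with weight 13 and length 2. So λ(A) = 13/2 = 13/2.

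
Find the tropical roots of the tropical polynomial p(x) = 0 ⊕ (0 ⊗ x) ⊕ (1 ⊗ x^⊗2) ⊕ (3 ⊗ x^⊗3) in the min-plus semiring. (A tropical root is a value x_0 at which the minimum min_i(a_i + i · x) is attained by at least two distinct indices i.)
Roots: {-2, -1, 0}

Each tropical root is a break point of the lower envelope of the lines y = a_i + i · x (there are 4 lines, with slopes 0, 1, ..., 3). Only the lines that attain the minimum somewhere contribute to roots; other lines are dominated. Here the surviving (envelope) indices are i = 3, i = 2, i = 1, i = 0.
Intersections between consecutive envelope lines give the roots: for adjacent envelope indices i < j the intersection is x = (a_i − a_j) / (j − i). Reading off the sorted break points: {-2, -1, 0}.
Verification: at each break x_0, at least two indices attain the minimum of min_i(a_i + i · x_0).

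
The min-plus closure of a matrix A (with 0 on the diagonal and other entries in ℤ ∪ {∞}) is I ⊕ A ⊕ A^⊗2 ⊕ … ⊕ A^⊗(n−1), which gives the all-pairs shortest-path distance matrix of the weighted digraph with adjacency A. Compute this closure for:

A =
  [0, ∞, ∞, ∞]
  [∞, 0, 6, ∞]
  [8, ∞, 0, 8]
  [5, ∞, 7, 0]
Closure =
  [0, ∞, ∞, ∞]
  [14, 0, 6, 14]
  [8, ∞, 0, 8]
  [5, ∞, 7, 0]

This is the Floyd-Warshall all-pairs shortest-path computation. For each intermediate vertex k = 0, 1, …, 3, update dist[i][j] ← min(dist[i][j], dist[i][k] + dist[k][j]). The final matrix gives, for each (i, j), the minimum total weight of any directed path from i to j (possibly empty when i = j).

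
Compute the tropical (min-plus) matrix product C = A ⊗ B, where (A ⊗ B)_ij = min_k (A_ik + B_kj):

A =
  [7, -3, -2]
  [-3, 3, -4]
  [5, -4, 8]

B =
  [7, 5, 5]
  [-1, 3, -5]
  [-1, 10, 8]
A ⊗ B =
  [-4, 0, -8]
  [-5, 2, -2]
  [-5, -1, -9]

Apply the min-plus product entry-by-entry:
  C[0][0] = min over k of (A[0][0] + B[0][0] = 7 + 7 = 14, A[0][1] + B[1][0] = -3 + -1 = -4, A[0][2] + B[2][0] = -2 + -1 = -3) = -4 (attained at k = 1)
  C[0][1] = min over k of (A[0][0] + B[0][1] = 7 + 5 = 12, A[0][1] + B[1][1] = -3 + 3 = 0, A[0][2] + B[2][1] = -2 + 10 = 8) = 0 (attained at k = 1)
  C[0][2] = min over k of (A[0][0] + B[0][2] = 7 + 5 = 12, A[0][1] + B[1][2] = -3 + -5 = -8, A[0][2] + B[2][2] = -2 + 8 = 6) = -8 (attained at k = 1)
  C[1][0] = min over k of (A[1][0] + B[0][0] = -3 + 7 = 4, A[1][1] + B[1][0] = 3 + -1 = 2, A[1][2] + B[2][0] = -4 + -1 = -5) = -5 (attained at k = 2)
  C[1][1] = min over k of (A[1][0] + B[0][1] = -3 + 5 = 2, A[1][1] + B[1][1] = 3 + 3 = 6, A[1][2] + B[2][1] = -4 + 10 = 6) = 2 (attained at k = 0)
  C[1][2] = min over k of (A[1][0] + B[0][2] = -3 + 5 = 2, A[1][1] + B[1][2] = 3 + -5 = -2, A[1][2] + B[2][2] = -4 + 8 = 4) = -2 (attained at k = 1)
  C[2][0] = min over k of (A[2][0] + B[0][0] = 5 + 7 = 12, A[2][1] + B[1][0] = -4 + -1 = -5, A[2][2] + B[2][0] = 8 + -1 = 7) = -5 (attained at k = 1)
  C[2][1] = min over k of (A[2][0] + B[0][1] = 5 + 5 = 10, A[2][1] + B[1][1] = -4 + 3 = -1, A[2][2] + B[2][1] = 8 + 10 = 18) = -1 (attained at k = 1)
  C[2][2] = min over k of (A[2][0] + B[0][2] = 5 + 5 = 10, A[2][1] + B[1][2] = -4 + -5 = -9, A[2][2] + B[2][2] = 8 + 8 = 16) = -9 (attained at k = 1)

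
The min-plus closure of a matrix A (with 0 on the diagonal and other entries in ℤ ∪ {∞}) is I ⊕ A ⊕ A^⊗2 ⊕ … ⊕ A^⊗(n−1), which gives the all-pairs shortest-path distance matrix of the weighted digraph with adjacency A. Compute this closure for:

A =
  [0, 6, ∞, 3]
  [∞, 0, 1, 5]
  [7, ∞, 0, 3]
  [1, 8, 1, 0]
Closure =
  [0, 6, 4, 3]
  [5, 0, 1, 4]
  [4, 10, 0, 3]
  [1, 7, 1, 0]

This is the Floyd-Warshall all-pairs shortest-path computation. For each intermediate vertex k = 0, 1, …, 3, update dist[i][j] ← min(dist[i][j], dist[i][k] + dist[k][j]). The final matrix gives, for each (i, j), the minimum total weight of any directed path from i to j (possibly empty when i = j).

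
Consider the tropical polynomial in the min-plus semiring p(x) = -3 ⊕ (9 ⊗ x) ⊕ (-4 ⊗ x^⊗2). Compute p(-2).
p(-2) = -8

A tropical monomial a ⊗ x^⊗i evaluates to a + i · x. Evaluating each term at x = -2:
  Term 0 contributes -3 + 0 · -2 = -3
  Term 1 contributes 9 + 1 · -2 = 7
  Term 2 contributes -4 + 2 · -2 = -8
p(-2) = ⊕ of these = min[-3, 7, -8] = -8.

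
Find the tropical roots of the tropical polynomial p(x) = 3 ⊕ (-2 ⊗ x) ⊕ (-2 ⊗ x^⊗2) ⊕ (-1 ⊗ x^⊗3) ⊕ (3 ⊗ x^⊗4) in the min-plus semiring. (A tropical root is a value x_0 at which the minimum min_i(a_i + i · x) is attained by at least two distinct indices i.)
Roots: {-4, -1, 0, 5}

Each tropical root is a break point of the lower envelope of the lines y = a_i + i · x (there are 5 lines, with slopes 0, 1, ..., 4). Only the lines that attain the minimum somewhere contribute to roots; other lines are dominated. Here the surviving (envelope) indices are i = 4, i = 3, i = 2, i = 1, i = 0.
Intersections between consecutive envelope lines give the roots: for adjacent envelope indices i < j the intersection is x = (a_i − a_j) / (j − i). Reading off the sorted break points: {-4, -1, 0, 5}.
Verification: at each break x_0, at least two indices attain the minimum of min_i(a_i + i · x_0).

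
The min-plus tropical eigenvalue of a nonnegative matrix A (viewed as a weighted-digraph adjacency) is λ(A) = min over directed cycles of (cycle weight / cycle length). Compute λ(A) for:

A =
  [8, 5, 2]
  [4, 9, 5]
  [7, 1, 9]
λ(A) = 7/3

Enumerate directed cycles and compute their means (weight / length). Sample:
  cycle 0 → 0: weight = 8, length = 1, mean = 8/1 ≈ 8.000
  cycle 1 → 1: weight = 9, length = 1, mean = 9/1 ≈ 9.000
  cycle 2 → 2: weight = 9, length = 1, mean = 9/1 ≈ 9.000
  cycle 0 → 1 → 0: weight = 9, length = 2, mean = 9/2 ≈ 4.500
  cycle 0 → 2 → 0: weight = 9, length = 2, mean = 9/2 ≈ 4.500
  cycle 1 → 0 → 1: weight = 9, length = 2, mean = 9/2 ≈ 4.500
Minimum mean = 2.333, attained e.g. along the cycle 0 → 2 → 1 → 0 with weight 7 and length 3. So λ(A) = 7/3 = 7/3.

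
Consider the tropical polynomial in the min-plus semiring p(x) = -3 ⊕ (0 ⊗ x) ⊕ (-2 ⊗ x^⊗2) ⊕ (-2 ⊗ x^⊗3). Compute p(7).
p(7) = -3

A tropical monomial a ⊗ x^⊗i evaluates to a + i · x. Evaluating each term at x = 7:
  Term 0 contributes -3 + 0 · 7 = -3
  Term 1 contributes 0 + 1 · 7 = 7
  Term 2 contributes -2 + 2 · 7 = 12
  Term 3 contributes -2 + 3 · 7 = 19
p(7) = ⊕ of these = min[-3, 7, 12, 19] = -3.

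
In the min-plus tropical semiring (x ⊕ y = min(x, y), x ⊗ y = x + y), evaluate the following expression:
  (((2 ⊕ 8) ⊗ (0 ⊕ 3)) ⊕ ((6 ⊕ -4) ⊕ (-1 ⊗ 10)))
(((2 ⊕ 8) ⊗ (0 ⊕ 3)) ⊕ ((6 ⊕ -4) ⊕ (-1 ⊗ 10))) = -4

Expand innermost to outermost. Recall ⊕ takes the minimum of its arguments and ⊗ takes their sum. Working out the expression (((2 ⊕ 8) ⊗ (0 ⊕ 3)) ⊕ ((6 ⊕ -4) ⊕ (-1 ⊗ 10))) gives -4.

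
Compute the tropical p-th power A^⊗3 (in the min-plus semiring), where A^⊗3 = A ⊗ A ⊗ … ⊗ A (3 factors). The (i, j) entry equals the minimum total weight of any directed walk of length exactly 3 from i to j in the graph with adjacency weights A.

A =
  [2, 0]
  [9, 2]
A^⊗3 =
  [6, 4]
  [13, 6]

Each entry (A^⊗3)_ij equals the minimum over all length-3 walks i = v_0 → v_1 → … → v_3 = j of Σ_t A[v_t][v_{t+1}]. For example, for (i, j) = (0, 1) we minimise over 4 possible intermediate vertex sequences; the minimum is 4, attained along the walk 0 → 0 → 0 → 1.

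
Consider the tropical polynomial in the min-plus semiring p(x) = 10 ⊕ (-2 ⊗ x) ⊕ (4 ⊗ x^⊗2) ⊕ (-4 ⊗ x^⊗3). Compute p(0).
p(0) = -4

A tropical monomial a ⊗ x^⊗i evaluates to a + i · x. Evaluating each term at x = 0:
  Term 0 contributes 10 + 0 · 0 = 10
  Term 1 contributes -2 + 1 · 0 = -2
  Term 2 contributes 4 + 2 · 0 = 4
  Term 3 contributes -4 + 3 · 0 = -4
p(0) = ⊕ of these = min[10, -2, 4, -4] = -4.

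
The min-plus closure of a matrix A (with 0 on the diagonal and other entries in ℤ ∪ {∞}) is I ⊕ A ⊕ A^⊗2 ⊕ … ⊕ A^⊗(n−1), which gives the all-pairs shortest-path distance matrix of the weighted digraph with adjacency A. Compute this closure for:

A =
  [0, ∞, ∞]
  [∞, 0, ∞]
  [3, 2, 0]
Closure =
  [0, ∞, ∞]
  [∞, 0, ∞]
  [3, 2, 0]

This is the Floyd-Warshall all-pairs shortest-path computation. For each intermediate vertex k = 0, 1, …, 2, update dist[i][j] ← min(dist[i][j], dist[i][k] + dist[k][j]). The final matrix gives, for each (i, j), the minimum total weight of any directed path from i to j (possibly empty when i = j).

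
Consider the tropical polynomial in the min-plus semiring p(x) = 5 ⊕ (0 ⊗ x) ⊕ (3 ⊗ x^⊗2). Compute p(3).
p(3) = 3

A tropical monomial a ⊗ x^⊗i evaluates to a + i · x. Evaluating each term at x = 3:
  Term 0 contributes 5 + 0 · 3 = 5
  Term 1 contributes 0 + 1 · 3 = 3
  Term 2 contributes 3 + 2 · 3 = 9
p(3) = ⊕ of these = min[5, 3, 9] = 3.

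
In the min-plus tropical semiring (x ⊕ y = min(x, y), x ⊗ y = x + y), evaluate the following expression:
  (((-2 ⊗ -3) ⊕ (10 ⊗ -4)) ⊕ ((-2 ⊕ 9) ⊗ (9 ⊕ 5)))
(((-2 ⊗ -3) ⊕ (10 ⊗ -4)) ⊕ ((-2 ⊕ 9) ⊗ (9 ⊕ 5))) = -5

Expand innermost to outermost. Recall ⊕ takes the minimum of its arguments and ⊗ takes their sum. Working out the expression (((-2 ⊗ -3) ⊕ (10 ⊗ -4)) ⊕ ((-2 ⊕ 9) ⊗ (9 ⊕ 5))) gives -5.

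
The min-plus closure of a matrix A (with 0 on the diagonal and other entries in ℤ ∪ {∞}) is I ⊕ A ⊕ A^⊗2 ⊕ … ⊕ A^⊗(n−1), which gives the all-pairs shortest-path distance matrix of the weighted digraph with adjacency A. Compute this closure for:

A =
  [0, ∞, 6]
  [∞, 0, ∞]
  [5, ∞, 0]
Closure =
  [0, ∞, 6]
  [∞, 0, ∞]
  [5, ∞, 0]

This is the Floyd-Warshall all-pairs shortest-path computation. For each intermediate vertex k = 0, 1, …, 2, update dist[i][j] ← min(dist[i][j], dist[i][k] + dist[k][j]). The final matrix gives, for each (i, j), the minimum total weight of any directed path from i to j (possibly empty when i = j).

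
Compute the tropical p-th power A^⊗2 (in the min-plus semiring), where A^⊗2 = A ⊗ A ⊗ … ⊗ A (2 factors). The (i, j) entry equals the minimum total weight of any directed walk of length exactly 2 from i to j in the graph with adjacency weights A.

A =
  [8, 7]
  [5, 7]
A^⊗2 =
  [12, 14]
  [12, 12]

Each entry (A^⊗2)_ij equals the minimum over all length-2 walks i = v_0 → v_1 → … → v_2 = j of Σ_t A[v_t][v_{t+1}]. For example, for (i, j) = (0, 1) we minimise over 2 possible intermediate vertex sequences; the minimum is 14, attained along the walk 0 → 1 → 1.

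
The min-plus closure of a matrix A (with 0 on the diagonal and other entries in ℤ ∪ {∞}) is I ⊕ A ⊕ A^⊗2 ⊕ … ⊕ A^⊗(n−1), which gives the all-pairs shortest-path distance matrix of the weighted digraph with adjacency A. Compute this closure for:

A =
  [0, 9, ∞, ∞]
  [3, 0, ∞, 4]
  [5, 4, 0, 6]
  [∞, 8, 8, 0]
Closure =
  [0, 9, 21, 13]
  [3, 0, 12, 4]
  [5, 4, 0, 6]
  [11, 8, 8, 0]

This is the Floyd-Warshall all-pairs shortest-path computation. For each intermediate vertex k = 0, 1, …, 3, update dist[i][j] ← min(dist[i][j], dist[i][k] + dist[k][j]). The final matrix gives, for each (i, j), the minimum total weight of any directed path from i to j (possibly empty when i = j).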